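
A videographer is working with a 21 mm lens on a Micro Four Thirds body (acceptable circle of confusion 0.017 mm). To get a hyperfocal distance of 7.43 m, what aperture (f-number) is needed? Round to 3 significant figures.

f/3.50

Rearrange H = f²/(N·c) + f for N: N = f² / ((H − f)·c).
N = 21² / ((7430 − 21) × 0.017) = 441 / 126.0 ≈ 3.50.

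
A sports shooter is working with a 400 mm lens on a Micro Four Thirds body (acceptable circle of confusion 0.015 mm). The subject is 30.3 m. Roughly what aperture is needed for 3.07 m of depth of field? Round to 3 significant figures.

Write h = H − f = f²/(N·c). The thin-lens limits are Dn = s·h/(h + (s−f)) and Df = s·h/(h − (s−f)), so DoF = Df − Dn = 2·s·(s−f)·h / (h² − (s−f)²).
That is a quadratic in h: DoF·h² − 2·s·(s−f)·h − DoF·(s−f)² = 0 ⇒ h = (s−f)·(s + √(s² + DoF²)) / DoF = 29900 × (30300 + √(30300² + 3070²)) / 3070 = 29900 × (30300 + 30455.1) / 3070 ≈ 591719 mm.
Then N = f²/(c·h) = 400² / (0.015 × 591719) = 160000 / 8875.8 ≈ 18.

f/18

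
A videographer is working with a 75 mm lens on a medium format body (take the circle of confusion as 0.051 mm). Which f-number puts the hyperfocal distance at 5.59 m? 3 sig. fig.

Rearrange H = f²/(N·c) + f for N: N = f² / ((H − f)·c).
N = 75² / ((5590 − 75) × 0.051) = 5625 / 281.3 ≈ 20.

f/20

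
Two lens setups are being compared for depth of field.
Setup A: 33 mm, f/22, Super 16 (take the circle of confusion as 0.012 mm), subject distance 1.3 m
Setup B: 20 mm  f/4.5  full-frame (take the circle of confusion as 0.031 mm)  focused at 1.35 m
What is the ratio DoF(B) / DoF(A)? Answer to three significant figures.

Setup A: H = 33²/(22×0.012) + 33 ≈ 4158.0 mm; DoF = Df − Dn = 1876.31 − 994.53 ≈ 881.78 mm.
Setup B: H = 20²/(4.5×0.031) + 20 ≈ 2887.4 mm; DoF = Df − Dn = 2517.9 − 922.2 ≈ 1595.7 mm.
Ratio = 1595.7 / 881.78 ≈ 1.81.

1.81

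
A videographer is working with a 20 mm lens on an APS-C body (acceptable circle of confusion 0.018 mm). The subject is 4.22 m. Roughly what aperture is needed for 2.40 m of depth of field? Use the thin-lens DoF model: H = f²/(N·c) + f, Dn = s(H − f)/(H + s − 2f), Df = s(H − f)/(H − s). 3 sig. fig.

f/1.40

Write h = H − f = f²/(N·c). The thin-lens limits are Dn = s·h/(h + (s−f)) and Df = s·h/(h − (s−f)), so DoF = Df − Dn = 2·s·(s−f)·h / (h² − (s−f)²).
That is a quadratic in h: DoF·h² − 2·s·(s−f)·h − DoF·(s−f)² = 0 ⇒ h = (s−f)·(s + √(s² + DoF²)) / DoF = 4200 × (4220 + √(4220² + 2400²)) / 2400 = 4200 × (4220 + 4854.73) / 2400 ≈ 15881 mm.
Then N = f²/(c·h) = 20² / (0.018 × 15881) = 400 / 285.85 ≈ 1.40.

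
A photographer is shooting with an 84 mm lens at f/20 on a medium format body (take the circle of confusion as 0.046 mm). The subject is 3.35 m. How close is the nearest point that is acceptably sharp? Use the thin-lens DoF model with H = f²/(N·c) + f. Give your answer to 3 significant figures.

Hyperfocal distance H = f²/(N·c) + f = 84²/(20 × 0.046) + 84 = 7056/0.92 + 84 ≈ 7753.6 mm ≈ 7.754 m.
Near limit Dn = s·(H − f)/(H + s − 2f) = 3350 × (7753.6 − 84) / (7753.6 + 3350 − 2 × 84) = 3350 × 7669.6 / 10935.6 ≈ 2349.5 mm ≈ 2.35 m.

2.35 m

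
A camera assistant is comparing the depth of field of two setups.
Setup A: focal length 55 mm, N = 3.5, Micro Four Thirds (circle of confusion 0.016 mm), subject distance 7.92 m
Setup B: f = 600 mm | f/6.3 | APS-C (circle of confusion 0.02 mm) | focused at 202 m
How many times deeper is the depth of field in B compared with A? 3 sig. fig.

Setup A: H = 55²/(3.5×0.016) + 55 ≈ 54072.9 mm; DoF = Df − Dn = 9269.7 − 6913.4 ≈ 2356.3 mm.
Setup B: H = 600²/(6.3×0.02) + 600 ≈ 2857742.9 mm; DoF = Df − Dn = 217319 − 188699 ≈ 28620 mm.
Ratio = 28620 / 2356.3 ≈ 12.1.

12.1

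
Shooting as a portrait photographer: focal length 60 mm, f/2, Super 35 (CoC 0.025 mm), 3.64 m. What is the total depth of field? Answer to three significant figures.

Hyperfocal distance H = f²/(N·c) + f = 60²/(2 × 0.025) + 60 = 3600/0.05 + 60 ≈ 72060.0 mm ≈ 72.06 m.
Near limit Dn = s·(H − f)/(H + s − 2f) = 3640 × (72060.0 − 60) / (72060.0 + 3640 − 2 × 60) = 3640 × 72000.0 / 75580.0 ≈ 3467.58 mm.
Far limit Df = s·(H − f)/(H − s) = 3640 × (72060.0 − 60) / (72060.0 − 3640) = 3640 × 72000.0 / 68420.0 ≈ 3830.46 mm.
Depth of field = Df − Dn = 3830.46 − 3467.58 ≈ 362.88 mm.

363 mm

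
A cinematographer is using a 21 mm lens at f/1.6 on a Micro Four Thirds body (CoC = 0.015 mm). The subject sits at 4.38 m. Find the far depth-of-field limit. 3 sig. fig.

Hyperfocal distance H = f²/(N·c) + f = 21²/(1.6 × 0.015) + 21 = 441/0.024 + 21 ≈ 18396.0 mm ≈ 18.40 m.
Far limit Df = s·(H − f)/(H − s) = 4380 × (18396.0 − 21) / (18396.0 − 4380) = 4380 × 18375.0 / 14016.0 ≈ 5742.2 mm ≈ 5.74 m.

5.74 m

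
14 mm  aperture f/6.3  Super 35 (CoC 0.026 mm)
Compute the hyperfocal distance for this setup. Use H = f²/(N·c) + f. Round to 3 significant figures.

Hyperfocal distance H = f²/(N·c) + f = 14²/(6.3 × 0.026) + 14 = 196/0.1638 + 14 ≈ 1210.6 mm ≈ 1.21 m.

1.21 m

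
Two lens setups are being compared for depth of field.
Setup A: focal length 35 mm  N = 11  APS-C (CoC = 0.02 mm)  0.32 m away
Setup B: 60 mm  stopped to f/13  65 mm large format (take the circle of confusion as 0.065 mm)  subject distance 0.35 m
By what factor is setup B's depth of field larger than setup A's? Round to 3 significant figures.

1.46

Setup A: H = 35²/(11×0.02) + 35 ≈ 5603.2 mm; DoF = Df − Dn = 337.262 − 304.419 ≈ 32.843 mm.
Setup B: H = 60²/(13×0.065) + 60 ≈ 4320.4 mm; DoF = Df − Dn = 375.564 − 327.694 ≈ 47.870 mm.
Ratio = 47.870 / 32.843 ≈ 1.46.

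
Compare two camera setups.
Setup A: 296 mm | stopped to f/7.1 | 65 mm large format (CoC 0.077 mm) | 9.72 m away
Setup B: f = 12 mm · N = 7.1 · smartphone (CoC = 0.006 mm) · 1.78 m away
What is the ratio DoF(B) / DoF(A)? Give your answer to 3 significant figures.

Setup A: H = 296²/(7.1×0.077) + 296 ≈ 160559.4 mm; DoF = Df − Dn = 10327.3 − 9180.2 ≈ 1147.1 mm.
Setup B: H = 12²/(7.1×0.006) + 12 ≈ 3392.3 mm; DoF = Df − Dn = 3731.9 − 1168.7 ≈ 2563.2 mm.
Ratio = 2563.2 / 1147.1 ≈ 2.23.

2.23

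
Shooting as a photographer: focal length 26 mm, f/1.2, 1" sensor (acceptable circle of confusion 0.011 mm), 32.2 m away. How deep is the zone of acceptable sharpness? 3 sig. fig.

66.8 m

Hyperfocal distance H = f²/(N·c) + f = 26²/(1.2 × 0.011) + 26 = 676/0.0132 + 26 ≈ 51238.1 mm ≈ 51.24 m.
Near limit Dn = s·(H − f)/(H + s − 2f) = 32200 × (51238.1 − 26) / (51238.1 + 32200 − 2 × 26) = 32200 × 51212.1 / 83386.1 ≈ 19776 mm.
Far limit Df = s·(H − f)/(H − s) = 32200 × (51238.1 − 26) / (51238.1 − 32200) = 32200 × 51212.1 / 19038.1 ≈ 86617 mm.
Depth of field = Df − Dn = 86617 − 19776 ≈ 66841 mm ≈ 66.8 m.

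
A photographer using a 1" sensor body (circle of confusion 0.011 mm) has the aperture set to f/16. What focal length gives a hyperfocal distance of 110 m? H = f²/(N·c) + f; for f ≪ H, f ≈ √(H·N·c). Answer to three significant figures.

From H = f²/(N·c) + f, with f ≪ H: f ≈ √(H·N·c) = √(110000 × 16 × 0.011) = √19360 ≈ 139.1 mm.
The +f correction barely moves this — solving exactly, f² + N·c·f − N·c·H = 0 ⇒ f = (−N·c + √((N·c)² + 4·N·c·H))/2 = (−0.176 + √77440)/2 ≈ 139.05 mm, so f ≈ 139 mm.

139 mm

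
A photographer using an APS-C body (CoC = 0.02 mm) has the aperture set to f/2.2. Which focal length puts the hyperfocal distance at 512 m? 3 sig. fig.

150 mm

From H = f²/(N·c) + f, with f ≪ H: f ≈ √(H·N·c) = √(512000 × 2.2 × 0.02) = √22528 ≈ 150.1 mm.
The +f correction barely moves this — solving exactly, f² + N·c·f − N·c·H = 0 ⇒ f = (−N·c + √((N·c)² + 4·N·c·H))/2 = (−0.044 + √90112)/2 ≈ 150.07 mm, so f ≈ 150 mm.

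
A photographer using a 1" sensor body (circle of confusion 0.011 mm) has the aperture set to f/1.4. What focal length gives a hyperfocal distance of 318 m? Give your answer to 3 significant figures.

70.0 mm

From H = f²/(N·c) + f, with f ≪ H: f ≈ √(H·N·c) = √(318000 × 1.4 × 0.011) = √4897.2 ≈ 69.98 mm.
The +f correction barely moves this — solving exactly, f² + N·c·f − N·c·H = 0 ⇒ f = (−N·c + √((N·c)² + 4·N·c·H))/2 = (−0.0154 + √19589)/2 ≈ 69.972 mm, so f ≈ 70.0 mm.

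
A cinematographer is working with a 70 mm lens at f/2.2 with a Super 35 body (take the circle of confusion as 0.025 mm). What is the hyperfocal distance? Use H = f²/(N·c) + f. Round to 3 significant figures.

89.2 m

Hyperfocal distance H = f²/(N·c) + f = 70²/(2.2 × 0.025) + 70 = 4900/0.055 + 70 ≈ 89160.9 mm ≈ 89.2 m.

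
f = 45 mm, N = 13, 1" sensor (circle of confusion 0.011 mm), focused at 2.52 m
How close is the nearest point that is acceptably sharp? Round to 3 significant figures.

2.15 m

Hyperfocal distance H = f²/(N·c) + f = 45²/(13 × 0.011) + 45 = 2025/0.143 + 45 ≈ 14205.8 mm ≈ 14.21 m.
Near limit Dn = s·(H − f)/(H + s − 2f) = 2520 × (14205.8 − 45) / (14205.8 + 2520 − 2 × 45) = 2520 × 14160.8 / 16635.8 ≈ 2145.1 mm ≈ 2.15 m.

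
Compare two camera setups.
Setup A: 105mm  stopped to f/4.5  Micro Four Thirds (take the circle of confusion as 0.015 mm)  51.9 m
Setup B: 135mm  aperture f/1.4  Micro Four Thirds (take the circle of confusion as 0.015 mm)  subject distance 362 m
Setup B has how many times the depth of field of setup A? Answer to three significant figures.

Setup A: H = 105²/(4.5×0.015) + 105 ≈ 163438.3 mm; DoF = Df − Dn = 76001 − 39404 ≈ 36597 mm.
Setup B: H = 135²/(1.4×0.015) + 135 ≈ 867992.1 mm; DoF = Df − Dn = 620888 − 255476 ≈ 365412 mm.
Ratio = 365412 / 36597 ≈ 9.98.

9.98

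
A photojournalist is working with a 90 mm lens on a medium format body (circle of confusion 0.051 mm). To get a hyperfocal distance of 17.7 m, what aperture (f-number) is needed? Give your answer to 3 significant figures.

f/9.02

Rearrange H = f²/(N·c) + f for N: N = f² / ((H − f)·c).
N = 90² / ((17700 − 90) × 0.051) = 8100 / 898.1 ≈ 9.02.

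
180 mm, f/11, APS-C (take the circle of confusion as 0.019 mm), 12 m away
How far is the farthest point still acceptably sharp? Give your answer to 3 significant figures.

13.0 m

Hyperfocal distance H = f²/(N·c) + f = 180²/(11 × 0.019) + 180 = 32400/0.209 + 180 ≈ 155203.9 mm ≈ 155.2 m.
Far limit Df = s·(H − f)/(H − s) = 12000 × (155203.9 − 180) / (155203.9 − 12000) = 12000 × 155023.9 / 143203.9 ≈ 12990 mm ≈ 13.0 m.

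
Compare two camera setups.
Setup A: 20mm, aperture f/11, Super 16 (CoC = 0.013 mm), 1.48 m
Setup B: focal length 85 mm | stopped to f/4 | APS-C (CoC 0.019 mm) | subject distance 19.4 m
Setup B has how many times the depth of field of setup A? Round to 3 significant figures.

Setup A: H = 20²/(11×0.013) + 20 ≈ 2817.2 mm; DoF = Df − Dn = 3095.9 − 972.4 ≈ 2123.5 mm.
Setup B: H = 85²/(4×0.019) + 85 ≈ 95150.8 mm; DoF = Df − Dn = 24346.6 − 16124.0 ≈ 8222.6 mm.
Ratio = 8222.6 / 2123.5 ≈ 3.87.

3.87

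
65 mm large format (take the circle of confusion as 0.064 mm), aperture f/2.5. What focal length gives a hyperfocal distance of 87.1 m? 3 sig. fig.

118 mm

From H = f²/(N·c) + f, with f ≪ H: f ≈ √(H·N·c) = √(87100 × 2.5 × 0.064) = √13936 ≈ 118.1 mm.
The +f correction barely moves this — solving exactly, f² + N·c·f − N·c·H = 0 ⇒ f = (−N·c + √((N·c)² + 4·N·c·H))/2 = (−0.16 + √55744)/2 ≈ 117.97 mm, so f ≈ 118 mm.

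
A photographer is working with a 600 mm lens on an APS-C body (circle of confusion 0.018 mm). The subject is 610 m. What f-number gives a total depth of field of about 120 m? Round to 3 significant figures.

Write h = H − f = f²/(N·c). The thin-lens limits are Dn = s·h/(h + (s−f)) and Df = s·h/(h − (s−f)), so DoF = Df − Dn = 2·s·(s−f)·h / (h² − (s−f)²).
That is a quadratic in h: DoF·h² − 2·s·(s−f)·h − DoF·(s−f)² = 0 ⇒ h = (s−f)·(s + √(s² + DoF²)) / DoF = 609400 × (610000 + √(610000² + 120000²)) / 120000 = 609400 × (610000 + 621691) / 120000 ≈ 6254939 mm.
Then N = f²/(c·h) = 600² / (0.018 × 6254939) = 360000 / 112589 ≈ 3.20.

f/3.20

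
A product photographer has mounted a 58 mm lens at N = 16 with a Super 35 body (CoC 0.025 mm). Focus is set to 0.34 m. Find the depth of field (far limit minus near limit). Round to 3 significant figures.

Hyperfocal distance H = f²/(N·c) + f = 58²/(16 × 0.025) + 58 = 3364/0.4 + 58 ≈ 8468.0 mm ≈ 8.468 m.
Near limit Dn = s·(H − f)/(H + s − 2f) = 340 × (8468.0 − 58) / (8468.0 + 340 − 2 × 58) = 340 × 8410.0 / 8692.0 ≈ 328.969 mm.
Far limit Df = s·(H − f)/(H − s) = 340 × (8468.0 − 58) / (8468.0 − 340) = 340 × 8410.0 / 8128.0 ≈ 351.796 mm.
Depth of field = Df − Dn = 351.796 − 328.969 ≈ 22.827 mm.

22.8 mm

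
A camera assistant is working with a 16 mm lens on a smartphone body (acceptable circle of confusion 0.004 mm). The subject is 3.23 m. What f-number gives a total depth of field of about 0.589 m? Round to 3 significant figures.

Write h = H − f = f²/(N·c). The thin-lens limits are Dn = s·h/(h + (s−f)) and Df = s·h/(h − (s−f)), so DoF = Df − Dn = 2·s·(s−f)·h / (h² − (s−f)²).
That is a quadratic in h: DoF·h² − 2·s·(s−f)·h − DoF·(s−f)² = 0 ⇒ h = (s−f)·(s + √(s² + DoF²)) / DoF = 3214 × (3230 + √(3230² + 589²)) / 589 = 3214 × (3230 + 3283.26) / 589 ≈ 35541 mm.
Then N = f²/(c·h) = 16² / (0.004 × 35541) = 256 / 142.16 ≈ 1.80.

f/1.80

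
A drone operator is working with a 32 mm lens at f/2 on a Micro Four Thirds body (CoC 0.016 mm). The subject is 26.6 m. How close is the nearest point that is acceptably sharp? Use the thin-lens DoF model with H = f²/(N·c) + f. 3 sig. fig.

Hyperfocal distance H = f²/(N·c) + f = 32²/(2 × 0.016) + 32 = 1024/0.032 + 32 ≈ 32032.0 mm ≈ 32.03 m.
Near limit Dn = s·(H − f)/(H + s − 2f) = 26600 × (32032.0 − 32) / (32032.0 + 26600 − 2 × 32) = 26600 × 32000.0 / 58568.0 ≈ 14534 mm ≈ 14.5 m.

14.5 m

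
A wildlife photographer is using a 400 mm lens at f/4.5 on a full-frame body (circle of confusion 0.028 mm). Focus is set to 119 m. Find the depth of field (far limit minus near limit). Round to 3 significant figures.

22.4 m

Hyperfocal distance H = f²/(N·c) + f = 400²/(4.5 × 0.028) + 400 = 160000/0.126 + 400 ≈ 1270241.3 mm ≈ 1270 m.
Near limit Dn = s·(H − f)/(H + s − 2f) = 119000 × (1270241.3 − 400) / (1270241.3 + 119000 − 2 × 400) = 119000 × 1269841.3 / 1388441.3 ≈ 108835 mm.
Far limit Df = s·(H − f)/(H − s) = 119000 × (1270241.3 − 400) / (1270241.3 − 119000) = 119000 × 1269841.3 / 1151241.3 ≈ 131259 mm.
Depth of field = Df − Dn = 131259 − 108835 ≈ 22424 mm ≈ 22.4 m.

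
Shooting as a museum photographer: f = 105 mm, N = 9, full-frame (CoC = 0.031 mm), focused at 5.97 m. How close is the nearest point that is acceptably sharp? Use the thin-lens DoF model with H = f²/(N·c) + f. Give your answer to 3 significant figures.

5.20 m

Hyperfocal distance H = f²/(N·c) + f = 105²/(9 × 0.031) + 105 = 11025/0.279 + 105 ≈ 39621.1 mm ≈ 39.62 m.
Near limit Dn = s·(H − f)/(H + s − 2f) = 5970 × (39621.1 − 105) / (39621.1 + 5970 − 2 × 105) = 5970 × 39516.1 / 45381.1 ≈ 5198.4 mm ≈ 5.20 m.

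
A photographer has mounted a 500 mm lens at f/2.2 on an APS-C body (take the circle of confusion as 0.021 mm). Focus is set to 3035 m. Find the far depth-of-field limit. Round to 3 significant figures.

6910 m

Hyperfocal distance H = f²/(N·c) + f = 500²/(2.2 × 0.021) + 500 = 250000/0.0462 + 500 ≈ 5411755.4 mm ≈ 5412 m.
Far limit Df = s·(H − f)/(H − s) = 3035000 × (5411755.4 − 500) / (5411755.4 − 3035000) = 3035000 × 5411255.4 / 2376755.4 ≈ 6909908 mm ≈ 6910 m.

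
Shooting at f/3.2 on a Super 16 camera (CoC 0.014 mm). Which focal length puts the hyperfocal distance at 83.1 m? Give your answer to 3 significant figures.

61.0 mm

From H = f²/(N·c) + f, with f ≪ H: f ≈ √(H·N·c) = √(83100 × 3.2 × 0.014) = √3722.9 ≈ 61.02 mm.
The +f correction barely moves this — solving exactly, f² + N·c·f − N·c·H = 0 ⇒ f = (−N·c + √((N·c)² + 4·N·c·H))/2 = (−0.0448 + √14892)/2 ≈ 60.993 mm, so f ≈ 61.0 mm.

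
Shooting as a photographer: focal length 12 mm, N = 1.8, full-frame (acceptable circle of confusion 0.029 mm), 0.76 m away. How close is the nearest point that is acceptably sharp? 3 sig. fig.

0.598 m

Hyperfocal distance H = f²/(N·c) + f = 12²/(1.8 × 0.029) + 12 = 144/0.0522 + 12 ≈ 2770.6 mm ≈ 2.771 m.
Near limit Dn = s·(H − f)/(H + s − 2f) = 760 × (2770.6 − 12) / (2770.6 + 760 − 2 × 12) = 760 × 2758.6 / 3506.6 ≈ 597.88 mm ≈ 0.598 m.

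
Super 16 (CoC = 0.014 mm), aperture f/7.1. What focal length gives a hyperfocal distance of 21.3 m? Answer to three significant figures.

From H = f²/(N·c) + f, with f ≪ H: f ≈ √(H·N·c) = √(21300 × 7.1 × 0.014) = √2117.2 ≈ 46.01 mm.
The +f correction barely moves this — solving exactly, f² + N·c·f − N·c·H = 0 ⇒ f = (−N·c + √((N·c)² + 4·N·c·H))/2 = (−0.0994 + √8468.9)/2 ≈ 45.964 mm, so f ≈ 46.0 mm.

46.0 mm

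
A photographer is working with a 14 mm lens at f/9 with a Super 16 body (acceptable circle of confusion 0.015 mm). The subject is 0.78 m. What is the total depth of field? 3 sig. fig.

1.14 m

Hyperfocal distance H = f²/(N·c) + f = 14²/(9 × 0.015) + 14 = 196/0.135 + 14 ≈ 1465.9 mm ≈ 1.466 m.
Near limit Dn = s·(H − f)/(H + s − 2f) = 780 × (1465.9 − 14) / (1465.9 + 780 − 2 × 14) = 780 × 1451.9 / 2217.9 ≈ 510.6 mm.
Far limit Df = s·(H − f)/(H − s) = 780 × (1465.9 − 14) / (1465.9 − 780) = 780 × 1451.9 / 685.9 ≈ 1651.2 mm.
Depth of field = Df − Dn = 1651.2 − 510.6 ≈ 1140.6 mm ≈ 1.14 m.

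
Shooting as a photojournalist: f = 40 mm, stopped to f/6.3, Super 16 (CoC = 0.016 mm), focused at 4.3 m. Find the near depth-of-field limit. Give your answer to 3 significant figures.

Hyperfocal distance H = f²/(N·c) + f = 40²/(6.3 × 0.016) + 40 = 1600/0.1008 + 40 ≈ 15913.0 mm ≈ 15.91 m.
Near limit Dn = s·(H − f)/(H + s − 2f) = 4300 × (15913.0 − 40) / (15913.0 + 4300 − 2 × 40) = 4300 × 15873.0 / 20133.0 ≈ 3390.2 mm ≈ 3.39 m.

3.39 m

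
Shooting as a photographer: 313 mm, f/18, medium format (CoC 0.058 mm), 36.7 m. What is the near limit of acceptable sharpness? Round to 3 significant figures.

26.4 m

Hyperfocal distance H = f²/(N·c) + f = 313²/(18 × 0.058) + 313 = 97969/1.044 + 313 ≈ 94153.0 mm ≈ 94.15 m.
Near limit Dn = s·(H − f)/(H + s − 2f) = 36700 × (94153.0 − 313) / (94153.0 + 36700 − 2 × 313) = 36700 × 93840.0 / 130227.0 ≈ 26446 mm ≈ 26.4 m.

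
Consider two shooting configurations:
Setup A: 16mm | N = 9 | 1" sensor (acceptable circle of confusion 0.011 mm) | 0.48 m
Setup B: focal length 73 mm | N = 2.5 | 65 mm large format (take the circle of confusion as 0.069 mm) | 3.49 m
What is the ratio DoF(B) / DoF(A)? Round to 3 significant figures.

4.39

Setup A: H = 16²/(9×0.011) + 16 ≈ 2601.9 mm; DoF = Df − Dn = 584.96 − 406.97 ≈ 177.99 mm.
Setup B: H = 73²/(2.5×0.069) + 73 ≈ 30965.8 mm; DoF = Df − Dn = 3924.03 − 3142.42 ≈ 781.61 mm.
Ratio = 781.61 / 177.99 ≈ 4.39.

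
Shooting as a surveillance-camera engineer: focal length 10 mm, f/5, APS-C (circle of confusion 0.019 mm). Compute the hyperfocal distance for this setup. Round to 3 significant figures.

1.06 m

Hyperfocal distance H = f²/(N·c) + f = 10²/(5 × 0.019) + 10 = 100/0.095 + 10 ≈ 1062.6 mm ≈ 1.06 m.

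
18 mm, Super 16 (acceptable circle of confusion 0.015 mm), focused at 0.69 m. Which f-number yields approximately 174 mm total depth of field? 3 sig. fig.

f/3.99

Write h = H − f = f²/(N·c). The thin-lens limits are Dn = s·h/(h + (s−f)) and Df = s·h/(h − (s−f)), so DoF = Df − Dn = 2·s·(s−f)·h / (h² − (s−f)²).
That is a quadratic in h: DoF·h² − 2·s·(s−f)·h − DoF·(s−f)² = 0 ⇒ h = (s−f)·(s + √(s² + DoF²)) / DoF = 672 × (690 + √(690² + 174²)) / 174 = 672 × (690 + 711.601) / 174 ≈ 5413.1 mm.
Then N = f²/(c·h) = 18² / (0.015 × 5413.1) = 324 / 81.196 ≈ 3.99.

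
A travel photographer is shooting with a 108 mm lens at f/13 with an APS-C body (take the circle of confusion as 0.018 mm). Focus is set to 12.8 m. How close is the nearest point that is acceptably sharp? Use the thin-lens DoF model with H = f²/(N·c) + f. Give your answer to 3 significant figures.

10.2 m

Hyperfocal distance H = f²/(N·c) + f = 108²/(13 × 0.018) + 108 = 11664/0.234 + 108 ≈ 49954.2 mm ≈ 49.95 m.
Near limit Dn = s·(H − f)/(H + s − 2f) = 12800 × (49954.2 − 108) / (49954.2 + 12800 − 2 × 108) = 12800 × 49846.2 / 62538.2 ≈ 10202 mm ≈ 10.2 m.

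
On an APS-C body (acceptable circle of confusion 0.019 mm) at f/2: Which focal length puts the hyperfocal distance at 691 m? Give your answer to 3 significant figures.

From H = f²/(N·c) + f, with f ≪ H: f ≈ √(H·N·c) = √(691000 × 2 × 0.019) = √26258 ≈ 162.0 mm.
The +f correction barely moves this — solving exactly, f² + N·c·f − N·c·H = 0 ⇒ f = (−N·c + √((N·c)² + 4·N·c·H))/2 = (−0.038 + √105032)/2 ≈ 162.02 mm, so f ≈ 162 mm.

162 mm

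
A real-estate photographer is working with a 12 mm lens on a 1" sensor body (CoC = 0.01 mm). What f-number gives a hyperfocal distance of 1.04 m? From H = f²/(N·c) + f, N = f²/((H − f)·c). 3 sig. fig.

f/14

Rearrange H = f²/(N·c) + f for N: N = f² / ((H − f)·c).
N = 12² / ((1040 − 12) × 0.01) = 144 / 10.28 ≈ 14.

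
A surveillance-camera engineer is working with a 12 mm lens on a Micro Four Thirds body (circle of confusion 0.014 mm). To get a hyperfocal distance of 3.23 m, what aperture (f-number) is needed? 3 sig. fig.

f/3.20

Rearrange H = f²/(N·c) + f for N: N = f² / ((H − f)·c).
N = 12² / ((3230 − 12) × 0.014) = 144 / 45.05 ≈ 3.20.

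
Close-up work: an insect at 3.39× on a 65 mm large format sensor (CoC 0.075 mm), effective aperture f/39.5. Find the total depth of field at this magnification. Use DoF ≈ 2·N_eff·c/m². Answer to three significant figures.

0.516 mm

At magnification m, DoF ≈ 2·N_eff·c/m² = 2 × 39.5 × 0.075 / 3.39² = 5.925 / 11.49 ≈ 0.516 mm.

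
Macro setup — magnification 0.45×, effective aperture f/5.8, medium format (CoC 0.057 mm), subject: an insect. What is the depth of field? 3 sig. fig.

At magnification m, DoF ≈ 2·N_eff·c/m² = 2 × 5.8 × 0.057 / 0.45² = 0.6612 / 0.2025 ≈ 3.27 mm.

3.27 mm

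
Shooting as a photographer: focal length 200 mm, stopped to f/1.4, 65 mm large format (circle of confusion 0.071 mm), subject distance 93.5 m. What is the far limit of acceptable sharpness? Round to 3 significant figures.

Hyperfocal distance H = f²/(N·c) + f = 200²/(1.4 × 0.071) + 200 = 40000/0.0994 + 200 ≈ 402614.5 mm ≈ 402.6 m.
Far limit Df = s·(H − f)/(H − s) = 93500 × (402614.5 − 200) / (402614.5 − 93500) = 93500 × 402414.5 / 309114.5 ≈ 121721 mm ≈ 122 m.

122 m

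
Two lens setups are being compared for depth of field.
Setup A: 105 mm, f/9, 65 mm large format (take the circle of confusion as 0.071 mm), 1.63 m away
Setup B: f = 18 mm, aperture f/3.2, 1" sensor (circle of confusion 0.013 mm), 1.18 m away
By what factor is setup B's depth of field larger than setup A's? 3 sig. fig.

1.24

Setup A: H = 105²/(9×0.071) + 105 ≈ 17358.5 mm; DoF = Df − Dn = 1788.04 − 1497.63 ≈ 290.41 mm.
Setup B: H = 18²/(3.2×0.013) + 18 ≈ 7806.5 mm; DoF = Df − Dn = 1386.92 − 1026.81 ≈ 360.11 mm.
Ratio = 360.11 / 290.41 ≈ 1.24.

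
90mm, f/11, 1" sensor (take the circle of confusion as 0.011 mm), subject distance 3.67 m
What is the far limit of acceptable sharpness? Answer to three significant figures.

3.88 m

Hyperfocal distance H = f²/(N·c) + f = 90²/(11 × 0.011) + 90 = 8100/0.121 + 90 ≈ 67032.1 mm ≈ 67.03 m.
Far limit Df = s·(H − f)/(H − s) = 3670 × (67032.1 − 90) / (67032.1 − 3670) = 3670 × 66942.1 / 63362.1 ≈ 3877.4 mm ≈ 3.88 m.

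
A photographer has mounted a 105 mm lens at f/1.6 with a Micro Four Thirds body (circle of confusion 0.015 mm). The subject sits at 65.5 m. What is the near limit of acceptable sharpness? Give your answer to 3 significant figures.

Hyperfocal distance H = f²/(N·c) + f = 105²/(1.6 × 0.015) + 105 = 11025/0.024 + 105 ≈ 459480.0 mm ≈ 459.5 m.
Near limit Dn = s·(H − f)/(H + s − 2f) = 65500 × (459480.0 − 105) / (459480.0 + 65500 − 2 × 105) = 65500 × 459375.0 / 524770.0 ≈ 57338 mm ≈ 57.3 m.

57.3 m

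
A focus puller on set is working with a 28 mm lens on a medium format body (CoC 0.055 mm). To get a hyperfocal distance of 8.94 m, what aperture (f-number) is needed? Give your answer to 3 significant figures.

f/1.60

Rearrange H = f²/(N·c) + f for N: N = f² / ((H − f)·c).
N = 28² / ((8940 − 28) × 0.055) = 784 / 490.2 ≈ 1.60.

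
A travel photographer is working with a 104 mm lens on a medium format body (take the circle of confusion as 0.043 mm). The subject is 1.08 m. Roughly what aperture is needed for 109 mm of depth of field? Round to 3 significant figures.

Write h = H − f = f²/(N·c). The thin-lens limits are Dn = s·h/(h + (s−f)) and Df = s·h/(h − (s−f)), so DoF = Df − Dn = 2·s·(s−f)·h / (h² − (s−f)²).
That is a quadratic in h: DoF·h² − 2·s·(s−f)·h − DoF·(s−f)² = 0 ⇒ h = (s−f)·(s + √(s² + DoF²)) / DoF = 976 × (1080 + √(1080² + 109²)) / 109 = 976 × (1080 + 1085.49) / 109 ≈ 19390 mm.
Then N = f²/(c·h) = 104² / (0.043 × 19390) = 10816 / 833.77 ≈ 13.

f/13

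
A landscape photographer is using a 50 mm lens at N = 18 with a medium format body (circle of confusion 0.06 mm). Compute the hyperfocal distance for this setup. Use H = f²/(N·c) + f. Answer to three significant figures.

2.36 m

Hyperfocal distance H = f²/(N·c) + f = 50²/(18 × 0.06) + 50 = 2500/1.08 + 50 ≈ 2364.8 mm ≈ 2.36 m.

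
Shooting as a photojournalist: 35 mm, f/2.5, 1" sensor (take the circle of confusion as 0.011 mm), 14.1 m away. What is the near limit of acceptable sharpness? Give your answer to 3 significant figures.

Hyperfocal distance H = f²/(N·c) + f = 35²/(2.5 × 0.011) + 35 = 1225/0.0275 + 35 ≈ 44580.5 mm ≈ 44.58 m.
Near limit Dn = s·(H − f)/(H + s − 2f) = 14100 × (44580.5 − 35) / (44580.5 + 14100 − 2 × 35) = 14100 × 44545.5 / 58610.5 ≈ 10716 mm ≈ 10.7 m.

10.7 m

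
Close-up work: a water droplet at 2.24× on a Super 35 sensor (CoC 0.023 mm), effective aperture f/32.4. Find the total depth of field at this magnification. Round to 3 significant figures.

0.297 mm

At magnification m, DoF ≈ 2·N_eff·c/m² = 2 × 32.4 × 0.023 / 2.24² = 1.49 / 5.018 ≈ 0.297 mm.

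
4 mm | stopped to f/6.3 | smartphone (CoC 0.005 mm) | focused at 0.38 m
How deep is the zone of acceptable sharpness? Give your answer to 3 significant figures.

Hyperfocal distance H = f²/(N·c) + f = 4²/(6.3 × 0.005) + 4 = 16/0.0315 + 4 ≈ 511.9 mm ≈ 0.512 m.
Near limit Dn = s·(H − f)/(H + s − 2f) = 380 × (511.9 − 4) / (511.9 + 380 − 2 × 4) = 380 × 507.9 / 883.9 ≈ 218.4 mm.
Far limit Df = s·(H − f)/(H − s) = 380 × (511.9 − 4) / (511.9 − 380) = 380 × 507.9 / 131.9 ≈ 1462.9 mm.
Depth of field = Df − Dn = 1462.9 − 218.4 ≈ 1244.5 mm ≈ 1.24 m.

1.24 m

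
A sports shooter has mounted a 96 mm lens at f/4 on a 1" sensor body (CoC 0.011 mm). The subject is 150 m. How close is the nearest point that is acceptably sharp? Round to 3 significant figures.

87.4 m

Hyperfocal distance H = f²/(N·c) + f = 96²/(4 × 0.011) + 96 = 9216/0.044 + 96 ≈ 209550.5 mm ≈ 209.6 m.
Near limit Dn = s·(H − f)/(H + s − 2f) = 150000 × (209550.5 − 96) / (209550.5 + 150000 − 2 × 96) = 150000 × 209454.5 / 359358.5 ≈ 87429 mm ≈ 87.4 m.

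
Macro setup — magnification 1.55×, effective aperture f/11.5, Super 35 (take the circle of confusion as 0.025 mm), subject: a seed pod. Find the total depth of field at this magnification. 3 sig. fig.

At magnification m, DoF ≈ 2·N_eff·c/m² = 2 × 11.5 × 0.025 / 1.55² = 0.575 / 2.403 ≈ 0.239 mm.

0.239 mm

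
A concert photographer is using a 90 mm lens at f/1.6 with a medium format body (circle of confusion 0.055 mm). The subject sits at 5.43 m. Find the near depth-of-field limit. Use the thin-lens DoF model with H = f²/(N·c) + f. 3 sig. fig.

5.13 m

Hyperfocal distance H = f²/(N·c) + f = 90²/(1.6 × 0.055) + 90 = 8100/0.088 + 90 ≈ 92135.5 mm ≈ 92.14 m.
Near limit Dn = s·(H − f)/(H + s − 2f) = 5430 × (92135.5 − 90) / (92135.5 + 5430 − 2 × 90) = 5430 × 92045.5 / 97385.5 ≈ 5132.3 mm ≈ 5.13 m.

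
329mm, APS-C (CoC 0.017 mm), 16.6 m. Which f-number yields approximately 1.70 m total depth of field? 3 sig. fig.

f/20

Write h = H − f = f²/(N·c). The thin-lens limits are Dn = s·h/(h + (s−f)) and Df = s·h/(h − (s−f)), so DoF = Df − Dn = 2·s·(s−f)·h / (h² − (s−f)²).
That is a quadratic in h: DoF·h² − 2·s·(s−f)·h − DoF·(s−f)² = 0 ⇒ h = (s−f)·(s + √(s² + DoF²)) / DoF = 16271 × (16600 + √(16600² + 1700²)) / 1700 = 16271 × (16600 + 16686.8) / 1700 ≈ 318594 mm.
Then N = f²/(c·h) = 329² / (0.017 × 318594) = 108241 / 5416.1 ≈ 20.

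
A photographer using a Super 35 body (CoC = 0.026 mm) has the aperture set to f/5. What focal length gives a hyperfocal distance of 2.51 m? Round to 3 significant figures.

18.0 mm

From H = f²/(N·c) + f, with f ≪ H: f ≈ √(H·N·c) = √(2510 × 5 × 0.026) = √326.30 ≈ 18.06 mm.
Exact: f² + N·c·f − N·c·H = 0 ⇒ f = (−N·c + √((N·c)² + 4·N·c·H))/2 = (−0.13 + √1305.2)/2 ≈ 17.999 mm ≈ 18.0 mm.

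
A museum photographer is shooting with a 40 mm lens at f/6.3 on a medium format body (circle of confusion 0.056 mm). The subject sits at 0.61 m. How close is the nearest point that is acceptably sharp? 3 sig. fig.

Hyperfocal distance H = f²/(N·c) + f = 40²/(6.3 × 0.056) + 40 = 1600/0.3528 + 40 ≈ 4575.1 mm ≈ 4.575 m.
Near limit Dn = s·(H − f)/(H + s − 2f) = 610 × (4575.1 − 40) / (4575.1 + 610 − 2 × 40) = 610 × 4535.1 / 5105.1 ≈ 541.89 mm ≈ 0.542 m.

0.542 m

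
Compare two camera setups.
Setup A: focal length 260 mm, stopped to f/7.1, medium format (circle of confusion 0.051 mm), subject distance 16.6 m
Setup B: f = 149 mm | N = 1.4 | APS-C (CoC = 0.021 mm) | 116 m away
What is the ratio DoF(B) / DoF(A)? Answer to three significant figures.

Setup A: H = 260²/(7.1×0.051) + 260 ≈ 186948.8 mm; DoF = Df − Dn = 18192.3 − 15264.0 ≈ 2928.3 mm.
Setup B: H = 149²/(1.4×0.021) + 149 ≈ 755285.1 mm; DoF = Df − Dn = 137021 − 100571 ≈ 36450 mm.
Ratio = 36450 / 2928.3 ≈ 12.4.

12.4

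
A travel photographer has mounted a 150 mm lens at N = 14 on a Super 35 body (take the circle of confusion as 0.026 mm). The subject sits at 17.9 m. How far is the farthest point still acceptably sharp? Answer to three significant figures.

25.1 m

Hyperfocal distance H = f²/(N·c) + f = 150²/(14 × 0.026) + 150 = 22500/0.364 + 150 ≈ 61963.2 mm ≈ 61.96 m.
Far limit Df = s·(H − f)/(H − s) = 17900 × (61963.2 − 150) / (61963.2 − 17900) = 17900 × 61813.2 / 44063.2 ≈ 25111 mm ≈ 25.1 m.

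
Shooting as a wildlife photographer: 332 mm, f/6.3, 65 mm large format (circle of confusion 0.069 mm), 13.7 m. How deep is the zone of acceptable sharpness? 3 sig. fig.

Hyperfocal distance H = f²/(N·c) + f = 332²/(6.3 × 0.069) + 332 = 110224/0.4347 + 332 ≈ 253895.4 mm ≈ 253.9 m.
Near limit Dn = s·(H − f)/(H + s − 2f) = 13700 × (253895.4 − 332) / (253895.4 + 13700 − 2 × 332) = 13700 × 253563.4 / 266931.4 ≈ 13013.9 mm.
Far limit Df = s·(H − f)/(H − s) = 13700 × (253895.4 − 332) / (253895.4 − 13700) = 13700 × 253563.4 / 240195.4 ≈ 14462.5 mm.
Depth of field = Df − Dn = 14462.5 − 13013.9 ≈ 1448.6 mm ≈ 1.45 m.

1.45 m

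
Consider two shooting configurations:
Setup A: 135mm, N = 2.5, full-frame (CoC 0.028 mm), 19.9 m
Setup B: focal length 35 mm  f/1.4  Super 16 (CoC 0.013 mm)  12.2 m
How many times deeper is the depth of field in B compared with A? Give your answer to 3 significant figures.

1.50

Setup A: H = 135²/(2.5×0.028) + 135 ≈ 260492.1 mm; DoF = Df − Dn = 21534.8 − 18495.9 ≈ 3038.9 mm.
Setup B: H = 35²/(1.4×0.013) + 35 ≈ 67342.7 mm; DoF = Df − Dn = 14891.4 − 10332.5 ≈ 4558.9 mm.
Ratio = 4558.9 / 3038.9 ≈ 1.50.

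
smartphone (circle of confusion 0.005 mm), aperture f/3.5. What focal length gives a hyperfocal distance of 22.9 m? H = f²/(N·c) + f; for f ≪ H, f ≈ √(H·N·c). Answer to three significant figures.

20.0 mm

From H = f²/(N·c) + f, with f ≪ H: f ≈ √(H·N·c) = √(22900 × 3.5 × 0.005) = √400.75 ≈ 20.02 mm.
The +f correction barely moves this — solving exactly, f² + N·c·f − N·c·H = 0 ⇒ f = (−N·c + √((N·c)² + 4·N·c·H))/2 = (−0.0175 + √1603.0)/2 ≈ 20.010 mm, so f ≈ 20.0 mm.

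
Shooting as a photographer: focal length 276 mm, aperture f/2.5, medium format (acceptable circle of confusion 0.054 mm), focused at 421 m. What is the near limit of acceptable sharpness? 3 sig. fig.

Hyperfocal distance H = f²/(N·c) + f = 276²/(2.5 × 0.054) + 276 = 76176/0.135 + 276 ≈ 564542.7 mm ≈ 564.5 m.
Near limit Dn = s·(H − f)/(H + s − 2f) = 421000 × (564542.7 − 276) / (564542.7 + 421000 − 2 × 276) = 421000 × 564266.7 / 984990.7 ≈ 241176 mm ≈ 241 m.

241 m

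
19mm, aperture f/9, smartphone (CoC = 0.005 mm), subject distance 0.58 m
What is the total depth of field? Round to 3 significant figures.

81.5 mm

Hyperfocal distance H = f²/(N·c) + f = 19²/(9 × 0.005) + 19 = 361/0.045 + 19 ≈ 8041.2 mm ≈ 8.041 m.
Near limit Dn = s·(H − f)/(H + s − 2f) = 580 × (8041.2 − 19) / (8041.2 + 580 − 2 × 19) = 580 × 8022.2 / 8583.2 ≈ 542.091 mm.
Far limit Df = s·(H − f)/(H − s) = 580 × (8041.2 − 19) / (8041.2 − 580) = 580 × 8022.2 / 7461.2 ≈ 623.609 mm.
Depth of field = Df − Dn = 623.609 − 542.091 ≈ 81.518 mm.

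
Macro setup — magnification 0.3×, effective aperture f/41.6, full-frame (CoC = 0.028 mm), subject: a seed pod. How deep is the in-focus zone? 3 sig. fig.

At magnification m, DoF ≈ 2·N_eff·c/m² = 2 × 41.6 × 0.028 / 0.3² = 2.33 / 0.09 ≈ 25.9 mm.

25.9 mm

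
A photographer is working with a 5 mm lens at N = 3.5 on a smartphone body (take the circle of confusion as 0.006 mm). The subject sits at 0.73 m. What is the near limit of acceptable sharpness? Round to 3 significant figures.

Hyperfocal distance H = f²/(N·c) + f = 5²/(3.5 × 0.006) + 5 = 25/0.021 + 5 ≈ 1195.5 mm ≈ 1.195 m.
Near limit Dn = s·(H − f)/(H + s − 2f) = 730 × (1195.5 − 5) / (1195.5 + 730 − 2 × 5) = 730 × 1190.5 / 1915.5 ≈ 453.70 mm.

454 mm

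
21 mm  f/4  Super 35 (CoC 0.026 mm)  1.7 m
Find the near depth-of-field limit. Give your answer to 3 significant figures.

1.22 m

Hyperfocal distance H = f²/(N·c) + f = 21²/(4 × 0.026) + 21 = 441/0.104 + 21 ≈ 4261.4 mm ≈ 4.261 m.
Near limit Dn = s·(H − f)/(H + s − 2f) = 1700 × (4261.4 − 21) / (4261.4 + 1700 − 2 × 21) = 1700 × 4240.4 / 5919.4 ≈ 1217.8 mm ≈ 1.22 m.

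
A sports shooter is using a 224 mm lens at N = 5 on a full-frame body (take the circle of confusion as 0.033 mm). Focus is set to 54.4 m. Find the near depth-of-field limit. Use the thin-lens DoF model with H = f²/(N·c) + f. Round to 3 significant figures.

Hyperfocal distance H = f²/(N·c) + f = 224²/(5 × 0.033) + 224 = 50176/0.165 + 224 ≈ 304321.0 mm ≈ 304.3 m.
Near limit Dn = s·(H − f)/(H + s − 2f) = 54400 × (304321.0 − 224) / (304321.0 + 54400 − 2 × 224) = 54400 × 304097.0 / 358273.0 ≈ 46174 mm ≈ 46.2 m.

46.2 m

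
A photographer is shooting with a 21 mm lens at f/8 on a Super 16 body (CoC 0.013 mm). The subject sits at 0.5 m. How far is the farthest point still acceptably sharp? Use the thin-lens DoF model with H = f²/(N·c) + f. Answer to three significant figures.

Hyperfocal distance H = f²/(N·c) + f = 21²/(8 × 0.013) + 21 = 441/0.104 + 21 ≈ 4261.4 mm ≈ 4.261 m.
Far limit Df = s·(H − f)/(H − s) = 500 × (4261.4 − 21) / (4261.4 − 500) = 500 × 4240.4 / 3761.4 ≈ 563.67 mm ≈ 0.564 m.

0.564 m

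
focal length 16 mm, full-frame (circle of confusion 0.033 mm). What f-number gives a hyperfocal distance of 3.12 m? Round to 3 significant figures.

Rearrange H = f²/(N·c) + f for N: N = f² / ((H − f)·c).
N = 16² / ((3120 − 16) × 0.033) = 256 / 102.4 ≈ 2.50.

f/2.50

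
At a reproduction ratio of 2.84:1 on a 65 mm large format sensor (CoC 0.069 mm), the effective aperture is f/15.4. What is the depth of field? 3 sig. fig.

0.263 mm

At magnification m, DoF ≈ 2·N_eff·c/m² = 2 × 15.4 × 0.069 / 2.84² = 2.125 / 8.066 ≈ 0.263 mm.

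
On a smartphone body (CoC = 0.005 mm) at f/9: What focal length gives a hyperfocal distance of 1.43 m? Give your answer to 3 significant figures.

8.00 mm

From H = f²/(N·c) + f, with f ≪ H: f ≈ √(H·N·c) = √(1430 × 9 × 0.005) = √64.350 ≈ 8.022 mm.
Exact: f² + N·c·f − N·c·H = 0 ⇒ f = (−N·c + √((N·c)² + 4·N·c·H))/2 = (−0.045 + √257.40)/2 ≈ 7.9994 mm ≈ 8.00 mm.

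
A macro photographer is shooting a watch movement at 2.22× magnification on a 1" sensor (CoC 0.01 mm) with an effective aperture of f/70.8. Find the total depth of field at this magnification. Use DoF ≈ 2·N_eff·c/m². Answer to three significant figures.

At magnification m, DoF ≈ 2·N_eff·c/m² = 2 × 70.8 × 0.01 / 2.22² = 1.416 / 4.928 ≈ 0.287 mm.

0.287 mm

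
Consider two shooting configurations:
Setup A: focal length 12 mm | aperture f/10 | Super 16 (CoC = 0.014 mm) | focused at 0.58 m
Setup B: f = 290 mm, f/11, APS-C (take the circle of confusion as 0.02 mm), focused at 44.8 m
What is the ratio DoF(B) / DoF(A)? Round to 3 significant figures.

11.5

Setup A: H = 12²/(10×0.014) + 12 ≈ 1040.6 mm; DoF = Df − Dn = 1295.29 − 373.66 ≈ 921.63 mm.
Setup B: H = 290²/(11×0.02) + 290 ≈ 382562.7 mm; DoF = Df − Dn = 50704 − 40128 ≈ 10576 mm.
Ratio = 10576 / 921.63 ≈ 11.5.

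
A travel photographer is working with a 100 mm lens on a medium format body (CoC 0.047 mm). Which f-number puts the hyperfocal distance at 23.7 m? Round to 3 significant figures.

Rearrange H = f²/(N·c) + f for N: N = f² / ((H − f)·c).
N = 100² / ((23700 − 100) × 0.047) = 10000 / 1109 ≈ 9.02.

f/9.02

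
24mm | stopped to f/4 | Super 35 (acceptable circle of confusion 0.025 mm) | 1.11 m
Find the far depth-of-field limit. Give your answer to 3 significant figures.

Hyperfocal distance H = f²/(N·c) + f = 24²/(4 × 0.025) + 24 = 576/0.1 + 24 ≈ 5784.0 mm ≈ 5.784 m.
Far limit Df = s·(H − f)/(H − s) = 1110 × (5784.0 − 24) / (5784.0 − 1110) = 1110 × 5760.0 / 4674.0 ≈ 1367.9 mm ≈ 1.37 m.

1.37 m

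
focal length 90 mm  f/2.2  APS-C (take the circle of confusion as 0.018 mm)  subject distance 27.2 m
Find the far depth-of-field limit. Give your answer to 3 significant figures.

31.4 m

Hyperfocal distance H = f²/(N·c) + f = 90²/(2.2 × 0.018) + 90 = 8100/0.0396 + 90 ≈ 204635.5 mm ≈ 204.6 m.
Far limit Df = s·(H − f)/(H − s) = 27200 × (204635.5 − 90) / (204635.5 − 27200) = 27200 × 204545.5 / 177435.5 ≈ 31356 mm ≈ 31.4 m.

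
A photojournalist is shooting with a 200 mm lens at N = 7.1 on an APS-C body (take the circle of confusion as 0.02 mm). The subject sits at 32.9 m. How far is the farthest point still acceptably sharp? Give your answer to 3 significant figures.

37.2 m

Hyperfocal distance H = f²/(N·c) + f = 200²/(7.1 × 0.02) + 200 = 40000/0.142 + 200 ≈ 281890.1 mm ≈ 281.9 m.
Far limit Df = s·(H − f)/(H − s) = 32900 × (281890.1 − 200) / (281890.1 − 32900) = 32900 × 281690.1 / 248990.1 ≈ 37221 mm ≈ 37.2 m.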